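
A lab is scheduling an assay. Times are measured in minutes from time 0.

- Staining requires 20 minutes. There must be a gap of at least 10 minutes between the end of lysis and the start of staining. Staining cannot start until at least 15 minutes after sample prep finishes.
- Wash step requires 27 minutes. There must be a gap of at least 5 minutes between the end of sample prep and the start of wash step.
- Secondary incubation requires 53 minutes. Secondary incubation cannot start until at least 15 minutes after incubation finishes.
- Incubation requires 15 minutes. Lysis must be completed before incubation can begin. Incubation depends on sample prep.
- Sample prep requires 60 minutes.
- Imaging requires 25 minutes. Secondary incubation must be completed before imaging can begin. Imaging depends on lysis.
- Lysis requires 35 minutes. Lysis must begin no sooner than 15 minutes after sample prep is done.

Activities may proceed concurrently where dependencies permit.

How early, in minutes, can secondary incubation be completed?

Nothing blocks sample prep, so it runs from minute 0 to minute 60.
After sample prep (finishes minute 60, plus 15-minute gap → minute 75), lysis can start at minute 75 and finishes at minute 110.
Incubation has to wait for lysis (finishes minute 110); sample prep (finishes minute 60). The latest of these is minute 110, so incubation runs minute 110 to 110 + 15 = minute 125.
Secondary incubation waits on incubation (finishes minute 125, plus 15-minute gap → minute 140), so it starts at minute 140 and finishes at 140 + 53 = minute 193.

193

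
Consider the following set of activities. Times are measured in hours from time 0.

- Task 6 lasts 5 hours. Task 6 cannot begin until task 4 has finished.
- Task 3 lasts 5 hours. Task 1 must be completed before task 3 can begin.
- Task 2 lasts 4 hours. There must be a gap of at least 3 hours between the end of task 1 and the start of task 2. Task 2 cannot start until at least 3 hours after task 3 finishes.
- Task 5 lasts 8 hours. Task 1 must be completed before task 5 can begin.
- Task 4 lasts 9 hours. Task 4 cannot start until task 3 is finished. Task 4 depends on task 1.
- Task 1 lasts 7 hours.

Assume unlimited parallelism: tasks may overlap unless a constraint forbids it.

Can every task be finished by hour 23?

Nothing blocks task 1, so it runs from hour 0 to hour 7.
After task 1 (finishes hour 7), task 5 can start at hour 7 and finishes at hour 15.
After task 1 (finishes hour 7), task 3 can start at hour 7 and finishes at hour 12.
Task 4 cannot start until task 3 (finishes hour 12); task 1 (finishes hour 7). The controlling bound is hour 12, so task 4 finishes at 12 + 9 = hour 21.
Task 6 cannot begin until task 4 (finishes hour 21). It runs from hour 21 to 21 + 5 = hour 26.
Task 2 has to wait for task 1 (finishes hour 7, plus 3-hour gap → hour 10); task 3 (finishes hour 12, plus 3-hour gap → hour 15). The latest of these is hour 15, so task 2 runs hour 15 to 15 + 4 = hour 19.
The earliest everything can be done is hour 26, which is after the deadline of 23, so it is not possible.

No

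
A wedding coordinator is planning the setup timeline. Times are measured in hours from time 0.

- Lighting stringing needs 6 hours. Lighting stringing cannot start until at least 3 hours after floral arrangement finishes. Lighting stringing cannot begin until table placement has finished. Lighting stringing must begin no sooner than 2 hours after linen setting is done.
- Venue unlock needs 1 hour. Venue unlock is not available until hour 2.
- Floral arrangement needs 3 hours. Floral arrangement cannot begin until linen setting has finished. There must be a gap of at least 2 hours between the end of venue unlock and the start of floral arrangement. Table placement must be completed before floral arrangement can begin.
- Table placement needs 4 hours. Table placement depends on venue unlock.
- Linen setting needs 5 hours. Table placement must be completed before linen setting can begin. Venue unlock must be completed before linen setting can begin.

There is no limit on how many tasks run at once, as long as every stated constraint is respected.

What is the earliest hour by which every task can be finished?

24

After its own release at hour 2, venue unlock can start at hour 2 and finishes at hour 3.
Table placement cannot begin until venue unlock (finishes hour 3). It runs from hour 3 to 3 + 4 = hour 7.
Linen setting needs all of table placement (finishes hour 7); venue unlock (finishes hour 3). That puts its earliest start at hour 7; it finishes at 7 + 5 = hour 12.
Floral arrangement cannot start until linen setting (finishes hour 12); venue unlock (finishes hour 3, plus 2-hour gap → hour 5); table placement (finishes hour 7). The controlling bound is hour 12, so floral arrangement finishes at 12 + 3 = hour 15.
For lighting stringing: floral arrangement (finishes hour 15, plus 3-hour gap → hour 18); table placement (finishes hour 7); linen setting (finishes hour 12, plus 2-hour gap → hour 14). Taking the maximum gives a start of hour 18, and it finishes at 18 + 6 = hour 24.
All tasks are finished once the last one completes. Finish times: Venue unlock at 3, Table placement at 7, Linen setting at 12, Floral arrangement at 15, Lighting stringing at 24. The latest is hour 24.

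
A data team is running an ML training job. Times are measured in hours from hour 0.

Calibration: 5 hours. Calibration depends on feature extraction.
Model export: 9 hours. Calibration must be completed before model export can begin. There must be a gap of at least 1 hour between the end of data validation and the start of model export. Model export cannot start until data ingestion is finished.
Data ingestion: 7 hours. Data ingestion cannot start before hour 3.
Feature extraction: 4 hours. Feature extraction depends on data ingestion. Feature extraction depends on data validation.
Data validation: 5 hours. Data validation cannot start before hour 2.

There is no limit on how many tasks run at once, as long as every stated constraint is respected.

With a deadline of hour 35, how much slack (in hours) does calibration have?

After its own release at hour 2, data validation can start at hour 2 and finishes at hour 7.
After its own release at hour 3, data ingestion can start at hour 3 and finishes at hour 10.
Feature extraction cannot start until data ingestion (finishes hour 10); data validation (finishes hour 7). The controlling bound is hour 10, so feature extraction finishes at 10 + 4 = hour 14.
Calibration cannot begin until feature extraction (finishes hour 14). It runs from hour 14 to 14 + 5 = hour 19.

Working backward from the deadline:
Model export must finish by hour 35; it takes 9 hours, so it must start by 35 − 9 = hour 26.
Since model export (must start by hour 26) depends on it, calibration must finish by hour 26. Backing off its 5-hour duration gives a latest start of hour 21.
So calibration can start as early as hour 14 and as late as hour 21, giving 21 − 14 = 7 hours of slack.

7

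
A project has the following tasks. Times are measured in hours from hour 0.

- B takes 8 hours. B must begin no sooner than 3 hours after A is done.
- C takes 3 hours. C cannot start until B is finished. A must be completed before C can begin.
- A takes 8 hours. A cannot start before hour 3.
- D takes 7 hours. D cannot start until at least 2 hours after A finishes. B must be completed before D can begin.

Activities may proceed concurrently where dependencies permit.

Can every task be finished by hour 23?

A waits on its own release at hour 3, so it starts at hour 3 and finishes at 3 + 8 = hour 11.
B cannot begin until A (finishes hour 11, plus 3-hour gap → hour 14). It runs from hour 14 to 14 + 8 = hour 22.
D cannot start until A (finishes hour 11, plus 2-hour gap → hour 13); B (finishes hour 22). The controlling bound is hour 22, so D finishes at 22 + 7 = hour 29.
C cannot start until B (finishes hour 22); A (finishes hour 11). The controlling bound is hour 22, so C finishes at 22 + 3 = hour 25.
The earliest everything can be done is hour 29, which is after the deadline of 23, so it is not possible.

No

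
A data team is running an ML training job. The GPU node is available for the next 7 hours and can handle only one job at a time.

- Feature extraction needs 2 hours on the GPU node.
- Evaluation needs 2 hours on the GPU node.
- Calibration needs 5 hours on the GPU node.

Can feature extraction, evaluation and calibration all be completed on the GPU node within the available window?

No

Running back to back, the jobs need 2 + 2 + 5 = 9 hours on the GPU node.
Since 9 > 7, they cannot all fit.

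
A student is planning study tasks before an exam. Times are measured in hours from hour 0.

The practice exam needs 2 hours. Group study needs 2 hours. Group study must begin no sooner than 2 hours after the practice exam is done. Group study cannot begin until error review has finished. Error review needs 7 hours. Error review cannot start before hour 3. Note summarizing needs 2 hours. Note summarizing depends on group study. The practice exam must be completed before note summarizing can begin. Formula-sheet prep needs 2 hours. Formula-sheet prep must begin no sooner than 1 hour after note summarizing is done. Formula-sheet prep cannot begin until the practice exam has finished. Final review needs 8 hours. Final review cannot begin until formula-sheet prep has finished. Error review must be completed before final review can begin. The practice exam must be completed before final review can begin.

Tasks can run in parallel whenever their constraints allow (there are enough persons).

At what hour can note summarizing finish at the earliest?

14

Error review cannot begin until its own release at hour 3. It runs from hour 3 to 3 + 7 = hour 10.
Nothing blocks the practice exam, so it runs from hour 0 to hour 2.
For group study: the practice exam (finishes hour 2, plus 2-hour gap → hour 4); error review (finishes hour 10). Taking the maximum gives a start of hour 10, and it finishes at 10 + 2 = hour 12.
Note summarizing has to wait for group study (finishes hour 12); the practice exam (finishes hour 2). The latest of these is hour 12, so note summarizing runs hour 12 to 12 + 2 = hour 14.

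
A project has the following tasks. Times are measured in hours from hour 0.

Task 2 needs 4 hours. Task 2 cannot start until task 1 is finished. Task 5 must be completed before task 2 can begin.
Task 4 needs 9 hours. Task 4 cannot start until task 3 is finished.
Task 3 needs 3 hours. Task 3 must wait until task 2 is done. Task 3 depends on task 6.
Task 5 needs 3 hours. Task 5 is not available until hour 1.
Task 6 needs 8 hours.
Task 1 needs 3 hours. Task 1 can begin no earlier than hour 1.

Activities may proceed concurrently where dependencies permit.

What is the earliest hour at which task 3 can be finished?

11

Task 6 can start immediately at hour 0; it finishes at hour 8.
Task 5 waits on its own release at hour 1, so it starts at hour 1 and finishes at 1 + 3 = hour 4.
After its own release at hour 1, task 1 can start at hour 1 and finishes at hour 4.
Task 2 has to wait for task 1 (finishes hour 4); task 5 (finishes hour 4). The latest of these is hour 4, so task 2 runs hour 4 to 4 + 4 = hour 8.
For task 3: task 2 (finishes hour 8); task 6 (finishes hour 8). Taking the maximum gives a start of hour 8, and it finishes at 8 + 3 = hour 11.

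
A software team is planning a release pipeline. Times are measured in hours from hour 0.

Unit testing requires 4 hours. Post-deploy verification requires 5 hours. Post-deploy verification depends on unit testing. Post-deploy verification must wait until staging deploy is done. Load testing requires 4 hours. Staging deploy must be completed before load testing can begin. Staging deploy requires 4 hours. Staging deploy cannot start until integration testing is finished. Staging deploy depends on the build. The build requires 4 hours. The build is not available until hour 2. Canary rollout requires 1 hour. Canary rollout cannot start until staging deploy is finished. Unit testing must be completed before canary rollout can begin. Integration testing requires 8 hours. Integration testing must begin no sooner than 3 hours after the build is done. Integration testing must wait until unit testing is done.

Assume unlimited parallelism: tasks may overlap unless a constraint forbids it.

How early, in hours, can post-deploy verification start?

21

Unit testing has no prerequisites, so it starts at hour 0 and finishes at hour 4.
The build cannot begin until its own release at hour 2. It runs from hour 2 to 2 + 4 = hour 6.
Integration testing has to wait for the build (finishes hour 6, plus 3-hour gap → hour 9); unit testing (finishes hour 4). The latest of these is hour 9, so integration testing runs hour 9 to 9 + 8 = hour 17.
Staging deploy cannot start until integration testing (finishes hour 17); the build (finishes hour 6). The controlling bound is hour 17, so staging deploy finishes at 17 + 4 = hour 21.
Post-deploy verification waits on unit testing (finishes hour 4); staging deploy (finishes hour 21). The latest of these is hour 21, which is the earliest post-deploy verification can start.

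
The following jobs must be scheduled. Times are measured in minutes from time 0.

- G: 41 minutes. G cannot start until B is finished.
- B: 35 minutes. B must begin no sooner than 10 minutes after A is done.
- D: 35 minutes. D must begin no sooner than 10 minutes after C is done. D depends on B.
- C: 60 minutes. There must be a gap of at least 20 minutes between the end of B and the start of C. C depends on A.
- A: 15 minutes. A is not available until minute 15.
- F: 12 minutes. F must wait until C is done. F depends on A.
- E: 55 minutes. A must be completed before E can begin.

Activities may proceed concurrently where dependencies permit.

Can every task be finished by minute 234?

After its own release at minute 15, A can start at minute 15 and finishes at minute 30.
After A (finishes minute 30), E can start at minute 30 and finishes at minute 85.
B cannot begin until A (finishes minute 30, plus 10-minute gap → minute 40). It runs from minute 40 to 40 + 35 = minute 75.
G waits on B (finishes minute 75), so it starts at minute 75 and finishes at 75 + 41 = minute 116.
For C: B (finishes minute 75, plus 20-minute gap → minute 95); A (finishes minute 30). Taking the maximum gives a start of minute 95, and it finishes at 95 + 60 = minute 155.
For F: C (finishes minute 155); A (finishes minute 30). Taking the maximum gives a start of minute 155, and it finishes at 155 + 12 = minute 167.
D cannot start until C (finishes minute 155, plus 10-minute gap → minute 165); B (finishes minute 75). The controlling bound is minute 165, so D finishes at 165 + 35 = minute 200.
Every task is finished by minute 200, which is no later than the deadline of 234, so the schedule is feasible.

Yes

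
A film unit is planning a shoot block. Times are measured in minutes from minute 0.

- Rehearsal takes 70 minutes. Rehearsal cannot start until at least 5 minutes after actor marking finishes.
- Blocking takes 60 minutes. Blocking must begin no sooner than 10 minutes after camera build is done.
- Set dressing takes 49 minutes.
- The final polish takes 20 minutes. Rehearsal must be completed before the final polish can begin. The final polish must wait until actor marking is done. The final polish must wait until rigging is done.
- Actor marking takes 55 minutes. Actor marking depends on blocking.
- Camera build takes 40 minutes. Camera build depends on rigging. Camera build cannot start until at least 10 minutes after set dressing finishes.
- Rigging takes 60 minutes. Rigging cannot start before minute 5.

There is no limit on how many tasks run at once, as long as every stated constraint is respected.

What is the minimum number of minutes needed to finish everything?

Set dressing can start immediately at minute 0; it finishes at minute 49.
Rigging waits on its own release at minute 5, so it starts at minute 5 and finishes at 5 + 60 = minute 65.
Camera build cannot start until rigging (finishes minute 65); set dressing (finishes minute 49, plus 10-minute gap → minute 59). The controlling bound is minute 65, so camera build finishes at 65 + 40 = minute 105.
After camera build (finishes minute 105, plus 10-minute gap → minute 115), blocking can start at minute 115 and finishes at minute 175.
After blocking (finishes minute 175), actor marking can start at minute 175 and finishes at minute 230.
Rehearsal cannot begin until actor marking (finishes minute 230, plus 5-minute gap → minute 235). It runs from minute 235 to 235 + 70 = minute 305.
For the final polish: rehearsal (finishes minute 305); actor marking (finishes minute 230); rigging (finishes minute 65). Taking the maximum gives a start of minute 305, and it finishes at 305 + 20 = minute 325.
All tasks are finished once the last one completes. Finish times: Rigging at 65, Set dressing at 49, Camera build at 105, Blocking at 175, Actor marking at 230, Rehearsal at 305, The final polish at 325. The latest is minute 325.

325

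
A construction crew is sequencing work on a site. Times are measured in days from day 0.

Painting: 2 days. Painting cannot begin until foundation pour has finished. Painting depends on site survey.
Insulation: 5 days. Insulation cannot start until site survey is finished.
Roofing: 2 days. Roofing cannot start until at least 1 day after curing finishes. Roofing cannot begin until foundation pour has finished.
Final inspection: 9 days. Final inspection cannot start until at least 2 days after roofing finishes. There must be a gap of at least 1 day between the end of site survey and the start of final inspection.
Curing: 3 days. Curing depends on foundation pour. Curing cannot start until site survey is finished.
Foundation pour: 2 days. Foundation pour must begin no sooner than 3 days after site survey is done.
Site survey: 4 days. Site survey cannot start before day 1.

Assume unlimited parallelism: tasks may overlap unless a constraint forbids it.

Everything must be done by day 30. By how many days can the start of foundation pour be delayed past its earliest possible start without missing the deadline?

After its own release at day 1, site survey can start at day 1 and finishes at day 5.
After site survey (finishes day 5, plus 3-day gap → day 8), foundation pour can start at day 8 and finishes at day 10.

Working backward from the deadline:
Final inspection must finish by day 30; it takes 9 days, so it must start by 30 − 9 = day 21.
Roofing feeds into final inspection (must start by day 21, minus 2-day gap → day 19); so roofing must finish by day 19 and therefore start by day 17.
Since roofing (must start by day 17, minus 1-day gap → day 16) depends on it, curing must finish by day 16. Backing off its 3-day duration gives a latest start of day 13.
To finish by day 30, painting (duration 2) must start no later than day 28.
Foundation pour feeds curing (must start by day 13); roofing (must start by day 17); painting (must start by day 28). Taking the minimum, foundation pour must finish by day 13 and start by 13 − 2 = day 11.
So foundation pour can start as early as day 8 and as late as day 11, giving 11 − 8 = 3 days of slack.

3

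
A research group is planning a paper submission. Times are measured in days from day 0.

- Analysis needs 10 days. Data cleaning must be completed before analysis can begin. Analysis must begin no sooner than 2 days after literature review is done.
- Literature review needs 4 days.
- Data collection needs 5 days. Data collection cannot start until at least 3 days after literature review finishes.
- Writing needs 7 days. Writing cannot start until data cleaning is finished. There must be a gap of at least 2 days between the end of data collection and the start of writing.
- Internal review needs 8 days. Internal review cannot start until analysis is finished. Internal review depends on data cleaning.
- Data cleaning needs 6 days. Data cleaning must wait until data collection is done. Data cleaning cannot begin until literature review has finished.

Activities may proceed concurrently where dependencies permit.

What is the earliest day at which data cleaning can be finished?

18

Nothing blocks literature review, so it runs from day 0 to day 4.
Data collection cannot begin until literature review (finishes day 4, plus 3-day gap → day 7). It runs from day 7 to 7 + 5 = day 12.
For data cleaning: data collection (finishes day 12); literature review (finishes day 4). Taking the maximum gives a start of day 12, and it finishes at 12 + 6 = day 18.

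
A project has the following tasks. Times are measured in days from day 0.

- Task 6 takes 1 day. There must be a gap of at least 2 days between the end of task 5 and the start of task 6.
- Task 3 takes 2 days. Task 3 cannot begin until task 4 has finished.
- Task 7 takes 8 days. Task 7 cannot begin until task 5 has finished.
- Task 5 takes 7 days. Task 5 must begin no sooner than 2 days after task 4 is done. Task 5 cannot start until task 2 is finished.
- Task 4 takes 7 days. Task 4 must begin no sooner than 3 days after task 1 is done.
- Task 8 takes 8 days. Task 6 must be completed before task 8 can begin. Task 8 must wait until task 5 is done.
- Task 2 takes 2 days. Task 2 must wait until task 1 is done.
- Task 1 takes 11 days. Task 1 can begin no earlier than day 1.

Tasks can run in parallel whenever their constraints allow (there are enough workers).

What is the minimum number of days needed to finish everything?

After its own release at day 1, task 1 can start at day 1 and finishes at day 12.
Task 4 cannot begin until task 1 (finishes day 12, plus 3-day gap → day 15). It runs from day 15 to 15 + 7 = day 22.
Task 3 waits on task 4 (finishes day 22), so it starts at day 22 and finishes at 22 + 2 = day 24.
After task 1 (finishes day 12), task 2 can start at day 12 and finishes at day 14.
Task 5 has to wait for task 4 (finishes day 22, plus 2-day gap → day 24); task 2 (finishes day 14). The latest of these is day 24, so task 5 runs day 24 to 24 + 7 = day 31.
After task 5 (finishes day 31), task 7 can start at day 31 and finishes at day 39.
Task 6 cannot begin until task 5 (finishes day 31, plus 2-day gap → day 33). It runs from day 33 to 33 + 1 = day 34.
Task 8 cannot start until task 6 (finishes day 34); task 5 (finishes day 31). The controlling bound is day 34, so task 8 finishes at 34 + 8 = day 42.
All tasks are finished once the last one completes. Finish times: Task 1 at 12, Task 2 at 14, Task 3 at 24, Task 4 at 22, Task 5 at 31, Task 6 at 34, Task 7 at 39, Task 8 at 42. The latest is day 42.

42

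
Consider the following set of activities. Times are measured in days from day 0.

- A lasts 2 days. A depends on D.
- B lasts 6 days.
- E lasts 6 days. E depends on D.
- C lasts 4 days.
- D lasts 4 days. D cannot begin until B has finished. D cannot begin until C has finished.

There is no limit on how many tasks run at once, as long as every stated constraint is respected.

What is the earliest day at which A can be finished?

C has no prerequisites, so it starts at day 0 and finishes at day 4.
B can start immediately at day 0; it finishes at day 6.
D has to wait for B (finishes day 6); C (finishes day 4). The latest of these is day 6, so D runs day 6 to 6 + 4 = day 10.
A waits on D (finishes day 10), so it starts at day 10 and finishes at 10 + 2 = day 12.

12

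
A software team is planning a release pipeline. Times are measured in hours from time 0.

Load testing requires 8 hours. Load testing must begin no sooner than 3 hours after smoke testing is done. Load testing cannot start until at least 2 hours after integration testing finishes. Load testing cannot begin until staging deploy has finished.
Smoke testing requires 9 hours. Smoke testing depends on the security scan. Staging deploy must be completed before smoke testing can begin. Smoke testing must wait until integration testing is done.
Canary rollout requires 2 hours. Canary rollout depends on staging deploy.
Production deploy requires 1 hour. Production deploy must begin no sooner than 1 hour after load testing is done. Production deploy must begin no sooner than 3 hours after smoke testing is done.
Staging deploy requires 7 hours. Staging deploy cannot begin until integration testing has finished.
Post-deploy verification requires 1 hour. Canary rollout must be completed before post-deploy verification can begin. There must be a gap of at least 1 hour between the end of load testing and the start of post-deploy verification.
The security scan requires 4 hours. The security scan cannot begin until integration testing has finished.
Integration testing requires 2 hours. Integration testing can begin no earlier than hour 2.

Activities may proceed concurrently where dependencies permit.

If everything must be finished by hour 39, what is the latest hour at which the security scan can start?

13

Production deploy must finish by hour 39; it takes 1 hour, so it must start by 39 − 1 = hour 38.
Post-deploy verification must finish by hour 39; it takes 1 hour, so it must start by 39 − 1 = hour 38.
Load testing must finish in time for production deploy (must start by hour 38, minus 1-hour gap → hour 37); post-deploy verification (must start by hour 38, minus 1-hour gap → hour 37). The tightest is hour 37, so load testing must start by 37 − 8 = hour 29.
Smoke testing must finish in time for load testing (must start by hour 29, minus 3-hour gap → hour 26); production deploy (must start by hour 38, minus 3-hour gap → hour 35). The tightest is hour 26, so smoke testing must start by 26 − 9 = hour 17.
The security scan feeds into smoke testing (must start by hour 17); so the security scan must finish by hour 17 and therefore start by hour 13.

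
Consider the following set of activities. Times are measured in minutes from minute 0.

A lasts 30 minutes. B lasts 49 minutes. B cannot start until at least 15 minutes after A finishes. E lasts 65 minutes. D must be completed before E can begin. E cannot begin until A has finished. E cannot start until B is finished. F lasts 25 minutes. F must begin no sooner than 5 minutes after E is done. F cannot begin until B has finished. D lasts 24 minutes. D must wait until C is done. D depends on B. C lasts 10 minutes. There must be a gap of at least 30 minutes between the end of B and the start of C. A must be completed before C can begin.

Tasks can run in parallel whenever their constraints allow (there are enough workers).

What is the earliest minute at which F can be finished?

253

A can start immediately at minute 0; it finishes at minute 30.
After A (finishes minute 30, plus 15-minute gap → minute 45), B can start at minute 45 and finishes at minute 94.
C has to wait for B (finishes minute 94, plus 30-minute gap → minute 124); A (finishes minute 30). The latest of these is minute 124, so C runs minute 124 to 124 + 10 = minute 134.
D has to wait for C (finishes minute 134); B (finishes minute 94). The latest of these is minute 134, so D runs minute 134 to 134 + 24 = minute 158.
E has to wait for D (finishes minute 158); A (finishes minute 30); B (finishes minute 94). The latest of these is minute 158, so E runs minute 158 to 158 + 65 = minute 223.
F needs all of E (finishes minute 223, plus 5-minute gap → minute 228); B (finishes minute 94). That puts its earliest start at minute 228; it finishes at 228 + 25 = minute 253.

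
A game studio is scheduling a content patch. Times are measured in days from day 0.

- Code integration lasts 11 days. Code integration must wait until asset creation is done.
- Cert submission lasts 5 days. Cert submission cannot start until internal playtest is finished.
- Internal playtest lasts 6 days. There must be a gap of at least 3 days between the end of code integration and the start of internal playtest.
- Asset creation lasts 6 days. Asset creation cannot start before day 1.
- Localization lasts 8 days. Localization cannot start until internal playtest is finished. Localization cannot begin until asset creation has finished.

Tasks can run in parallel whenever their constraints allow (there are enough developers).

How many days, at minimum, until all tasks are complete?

35

Asset creation cannot begin until its own release at day 1. It runs from day 1 to 1 + 6 = day 7.
Code integration waits on asset creation (finishes day 7), so it starts at day 7 and finishes at 7 + 11 = day 18.
Internal playtest waits on code integration (finishes day 18, plus 3-day gap → day 21), so it starts at day 21 and finishes at 21 + 6 = day 27.
After internal playtest (finishes day 27), cert submission can start at day 27 and finishes at day 32.
Localization has to wait for internal playtest (finishes day 27); asset creation (finishes day 7). The latest of these is day 27, so localization runs day 27 to 27 + 8 = day 35.
All tasks are finished once the last one completes. Finish times: Asset creation at 7, Code integration at 18, Internal playtest at 27, Localization at 35, Cert submission at 32. The latest is day 35.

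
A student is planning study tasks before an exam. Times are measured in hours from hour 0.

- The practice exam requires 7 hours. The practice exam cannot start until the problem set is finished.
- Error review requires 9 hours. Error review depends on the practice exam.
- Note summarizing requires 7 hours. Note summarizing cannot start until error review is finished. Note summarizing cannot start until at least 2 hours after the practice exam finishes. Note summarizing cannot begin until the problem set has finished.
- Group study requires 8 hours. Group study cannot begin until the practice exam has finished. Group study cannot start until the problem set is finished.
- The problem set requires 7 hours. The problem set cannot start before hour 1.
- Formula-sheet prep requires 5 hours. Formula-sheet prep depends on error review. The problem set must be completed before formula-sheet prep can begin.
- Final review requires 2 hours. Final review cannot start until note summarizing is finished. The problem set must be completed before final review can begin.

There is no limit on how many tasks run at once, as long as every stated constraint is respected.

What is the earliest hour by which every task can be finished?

33

The problem set waits on its own release at hour 1, so it starts at hour 1 and finishes at 1 + 7 = hour 8.
The practice exam cannot begin until the problem set (finishes hour 8). It runs from hour 8 to 8 + 7 = hour 15.
For group study: the practice exam (finishes hour 15); the problem set (finishes hour 8). Taking the maximum gives a start of hour 15, and it finishes at 15 + 8 = hour 23.
Error review waits on the practice exam (finishes hour 15), so it starts at hour 15 and finishes at 15 + 9 = hour 24.
Formula-sheet prep needs all of error review (finishes hour 24); the problem set (finishes hour 8). That puts its earliest start at hour 24; it finishes at 24 + 5 = hour 29.
Note summarizing cannot start until error review (finishes hour 24); the practice exam (finishes hour 15, plus 2-hour gap → hour 17); the problem set (finishes hour 8). The controlling bound is hour 24, so note summarizing finishes at 24 + 7 = hour 31.
For final review: note summarizing (finishes hour 31); the problem set (finishes hour 8). Taking the maximum gives a start of hour 31, and it finishes at 31 + 2 = hour 33.
All tasks are finished once the last one completes. Finish times: The problem set at 8, The practice exam at 15, Error review at 24, Group study at 23, Note summarizing at 31, Formula-sheet prep at 29, Final review at 33. The latest is hour 33.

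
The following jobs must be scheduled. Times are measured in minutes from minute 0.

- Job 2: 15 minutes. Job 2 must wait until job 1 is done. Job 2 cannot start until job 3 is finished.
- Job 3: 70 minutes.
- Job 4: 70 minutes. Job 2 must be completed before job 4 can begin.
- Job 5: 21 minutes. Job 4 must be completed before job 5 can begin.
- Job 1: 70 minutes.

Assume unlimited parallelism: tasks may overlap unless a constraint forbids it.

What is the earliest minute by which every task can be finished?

Nothing blocks job 3, so it runs from minute 0 to minute 70.
Job 1 can start immediately at minute 0; it finishes at minute 70.
Job 2 cannot start until job 1 (finishes minute 70); job 3 (finishes minute 70). The controlling bound is minute 70, so job 2 finishes at 70 + 15 = minute 85.
Job 4 waits on job 2 (finishes minute 85), so it starts at minute 85 and finishes at 85 + 70 = minute 155.
Job 5 waits on job 4 (finishes minute 155), so it starts at minute 155 and finishes at 155 + 21 = minute 176.
All tasks are finished once the last one completes. Finish times: Job 1 at 70, Job 2 at 85, Job 3 at 70, Job 4 at 155, Job 5 at 176. The latest is minute 176.

176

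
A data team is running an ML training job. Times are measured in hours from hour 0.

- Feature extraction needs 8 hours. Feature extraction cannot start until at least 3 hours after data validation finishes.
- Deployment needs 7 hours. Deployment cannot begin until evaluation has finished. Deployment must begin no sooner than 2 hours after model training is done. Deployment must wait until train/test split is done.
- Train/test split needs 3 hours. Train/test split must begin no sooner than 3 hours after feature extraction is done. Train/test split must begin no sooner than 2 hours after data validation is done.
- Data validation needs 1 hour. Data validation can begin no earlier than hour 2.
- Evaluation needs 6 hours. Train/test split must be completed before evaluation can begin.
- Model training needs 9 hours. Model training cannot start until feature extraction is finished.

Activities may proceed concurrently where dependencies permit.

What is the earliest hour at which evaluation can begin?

20

Data validation waits on its own release at hour 2, so it starts at hour 2 and finishes at 2 + 1 = hour 3.
Feature extraction cannot begin until data validation (finishes hour 3, plus 3-hour gap → hour 6). It runs from hour 6 to 6 + 8 = hour 14.
Train/test split has to wait for feature extraction (finishes hour 14, plus 3-hour gap → hour 17); data validation (finishes hour 3, plus 2-hour gap → hour 5). The latest of these is hour 17, so train/test split runs hour 17 to 17 + 3 = hour 20.
Evaluation waits on train/test split (finishes hour 20), so the earliest it can start is hour 20.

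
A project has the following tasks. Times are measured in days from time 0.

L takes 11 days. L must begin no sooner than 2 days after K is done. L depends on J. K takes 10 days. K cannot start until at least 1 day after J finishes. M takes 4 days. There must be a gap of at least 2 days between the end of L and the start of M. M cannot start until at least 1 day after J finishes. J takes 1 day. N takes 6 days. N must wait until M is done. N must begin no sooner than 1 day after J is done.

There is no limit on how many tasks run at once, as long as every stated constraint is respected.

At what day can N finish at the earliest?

Nothing blocks J, so it runs from day 0 to day 1.
K waits on J (finishes day 1, plus 1-day gap → day 2), so it starts at day 2 and finishes at 2 + 10 = day 12.
L cannot start until K (finishes day 12, plus 2-day gap → day 14); J (finishes day 1). The controlling bound is day 14, so L finishes at 14 + 11 = day 25.
M needs all of L (finishes day 25, plus 2-day gap → day 27); J (finishes day 1, plus 1-day gap → day 2). That puts its earliest start at day 27; it finishes at 27 + 4 = day 31.
N needs all of M (finishes day 31); J (finishes day 1, plus 1-day gap → day 2). That puts its earliest start at day 31; it finishes at 31 + 6 = day 37.

37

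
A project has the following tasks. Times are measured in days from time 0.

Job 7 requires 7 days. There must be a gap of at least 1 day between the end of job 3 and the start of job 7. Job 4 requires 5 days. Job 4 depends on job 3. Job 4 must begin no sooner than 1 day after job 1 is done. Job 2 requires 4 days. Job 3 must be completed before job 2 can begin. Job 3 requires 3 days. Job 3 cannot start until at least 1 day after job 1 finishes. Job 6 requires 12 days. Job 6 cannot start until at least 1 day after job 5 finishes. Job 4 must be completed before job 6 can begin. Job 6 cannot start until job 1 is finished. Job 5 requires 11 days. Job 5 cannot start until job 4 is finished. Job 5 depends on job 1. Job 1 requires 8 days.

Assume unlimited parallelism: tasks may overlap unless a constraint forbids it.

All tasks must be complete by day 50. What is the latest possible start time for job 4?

21

Job 6 has no dependents, so it just needs to finish by day 50. Starting by 50 − 12 = day 38 achieves that.
Since job 6 (must start by day 38, minus 1-day gap → day 37) depends on it, job 5 must finish by day 37. Backing off its 11-day duration gives a latest start of day 26.
For job 4: job 5 (must start by day 26); job 6 (must start by day 38). The most restrictive is day 26; with a 5-day duration, job 4 must start by day 21.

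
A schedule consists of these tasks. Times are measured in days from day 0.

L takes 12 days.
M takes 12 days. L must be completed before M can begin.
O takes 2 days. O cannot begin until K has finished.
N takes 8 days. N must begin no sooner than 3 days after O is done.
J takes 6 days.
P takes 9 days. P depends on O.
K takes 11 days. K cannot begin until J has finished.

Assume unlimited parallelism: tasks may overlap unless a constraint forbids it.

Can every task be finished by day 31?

Yes

Nothing blocks L, so it runs from day 0 to day 12.
After L (finishes day 12), M can start at day 12 and finishes at day 24.
J can start immediately at day 0; it finishes at day 6.
K cannot begin until J (finishes day 6). It runs from day 6 to 6 + 11 = day 17.
O waits on K (finishes day 17), so it starts at day 17 and finishes at 17 + 2 = day 19.
P cannot begin until O (finishes day 19). It runs from day 19 to 19 + 9 = day 28.
After O (finishes day 19, plus 3-day gap → day 22), N can start at day 22 and finishes at day 30.
Every task is finished by day 30, which is no later than the deadline of 31, so the schedule is feasible.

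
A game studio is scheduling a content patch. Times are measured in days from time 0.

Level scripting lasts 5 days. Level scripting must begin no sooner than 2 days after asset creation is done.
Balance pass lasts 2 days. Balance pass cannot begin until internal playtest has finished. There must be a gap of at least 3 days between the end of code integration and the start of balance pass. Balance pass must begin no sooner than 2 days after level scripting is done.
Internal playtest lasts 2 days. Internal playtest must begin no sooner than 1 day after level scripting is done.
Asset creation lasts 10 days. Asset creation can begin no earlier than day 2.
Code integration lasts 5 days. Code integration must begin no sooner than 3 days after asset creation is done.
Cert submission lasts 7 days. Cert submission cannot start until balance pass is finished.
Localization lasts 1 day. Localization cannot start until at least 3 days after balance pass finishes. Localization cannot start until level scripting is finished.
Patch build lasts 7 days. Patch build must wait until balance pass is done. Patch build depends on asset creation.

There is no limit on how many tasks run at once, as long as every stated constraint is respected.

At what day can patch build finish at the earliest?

Asset creation waits on its own release at day 2, so it starts at day 2 and finishes at 2 + 10 = day 12.
After asset creation (finishes day 12, plus 3-day gap → day 15), code integration can start at day 15 and finishes at day 20.
After asset creation (finishes day 12, plus 2-day gap → day 14), level scripting can start at day 14 and finishes at day 19.
After level scripting (finishes day 19, plus 1-day gap → day 20), internal playtest can start at day 20 and finishes at day 22.
Balance pass cannot start until internal playtest (finishes day 22); code integration (finishes day 20, plus 3-day gap → day 23); level scripting (finishes day 19, plus 2-day gap → day 21). The controlling bound is day 23, so balance pass finishes at 23 + 2 = day 25.
Patch build has to wait for balance pass (finishes day 25); asset creation (finishes day 12). The latest of these is day 25, so patch build runs day 25 to 25 + 7 = day 32.

32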